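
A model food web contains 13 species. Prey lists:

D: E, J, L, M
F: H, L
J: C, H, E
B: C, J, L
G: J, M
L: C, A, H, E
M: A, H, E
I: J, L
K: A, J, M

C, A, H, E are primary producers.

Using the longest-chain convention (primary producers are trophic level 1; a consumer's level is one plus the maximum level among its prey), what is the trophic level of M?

Trophic level 2

A is a producer → level 1.
M eats A (level 1); other prey at levels: H 1, E 1 → level 2.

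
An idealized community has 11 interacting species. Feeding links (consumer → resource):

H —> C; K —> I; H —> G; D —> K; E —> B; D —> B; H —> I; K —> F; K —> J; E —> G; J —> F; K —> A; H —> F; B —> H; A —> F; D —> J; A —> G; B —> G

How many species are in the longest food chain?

4 species

One longest chain: G → H → B → E.
It has 4 species and 3 links.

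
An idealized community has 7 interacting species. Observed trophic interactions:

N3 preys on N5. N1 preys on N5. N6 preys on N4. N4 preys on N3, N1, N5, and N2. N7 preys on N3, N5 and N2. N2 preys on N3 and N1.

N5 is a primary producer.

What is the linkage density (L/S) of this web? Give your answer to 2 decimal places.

L/S = 1.71

There are L = 12 links among S = 7 species.
L/S = 12/7 = 1.7143 ≈ 1.71.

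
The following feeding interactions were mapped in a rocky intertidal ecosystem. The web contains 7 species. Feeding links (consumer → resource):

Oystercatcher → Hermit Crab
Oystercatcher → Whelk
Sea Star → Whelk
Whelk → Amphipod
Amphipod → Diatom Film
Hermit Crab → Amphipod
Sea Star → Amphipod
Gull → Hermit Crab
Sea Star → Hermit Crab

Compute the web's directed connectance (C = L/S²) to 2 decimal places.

The web has S = 7 species and L = 9 feeding links.
C = L / S² = 9 / 49 = 0.1837 ≈ 0.18.

C = 0.18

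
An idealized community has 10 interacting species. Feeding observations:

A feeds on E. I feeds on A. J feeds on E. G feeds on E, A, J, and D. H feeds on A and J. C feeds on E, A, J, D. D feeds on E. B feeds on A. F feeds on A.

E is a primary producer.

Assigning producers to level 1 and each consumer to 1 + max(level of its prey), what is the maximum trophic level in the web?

3

Producers (level 1): E.
E → A → F gives F level 3.
No species has a prey at level 3, so no species reaches level 4.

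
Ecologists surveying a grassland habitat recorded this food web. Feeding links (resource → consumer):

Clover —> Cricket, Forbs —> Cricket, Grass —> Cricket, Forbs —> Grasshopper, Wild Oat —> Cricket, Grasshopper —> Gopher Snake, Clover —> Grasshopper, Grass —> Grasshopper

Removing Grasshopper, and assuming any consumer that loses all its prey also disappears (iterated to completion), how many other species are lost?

1

Remove Grasshopper.
Round 1: Gopher Snake (all prey gone) → extinct.
No further losses. Total secondary extinctions: 1.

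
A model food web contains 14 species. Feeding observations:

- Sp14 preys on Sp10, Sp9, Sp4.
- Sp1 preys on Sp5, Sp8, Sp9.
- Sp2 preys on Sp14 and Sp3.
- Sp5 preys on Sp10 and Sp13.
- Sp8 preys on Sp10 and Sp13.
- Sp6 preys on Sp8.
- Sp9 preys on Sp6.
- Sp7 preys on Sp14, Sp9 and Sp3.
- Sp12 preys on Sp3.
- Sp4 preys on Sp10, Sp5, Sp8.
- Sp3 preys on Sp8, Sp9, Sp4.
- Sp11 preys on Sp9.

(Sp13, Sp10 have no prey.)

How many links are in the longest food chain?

5 links

One longest chain: Sp13 → Sp8 → Sp6 → Sp9 → Sp3 → Sp12.
It has 6 species and 5 links.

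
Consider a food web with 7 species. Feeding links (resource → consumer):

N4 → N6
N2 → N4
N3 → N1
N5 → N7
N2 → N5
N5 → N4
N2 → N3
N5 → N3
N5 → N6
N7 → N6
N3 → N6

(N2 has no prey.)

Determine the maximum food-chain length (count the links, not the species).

One longest chain: N2 → N5 → N3 → N6.
It has 4 species and 3 links.

3 links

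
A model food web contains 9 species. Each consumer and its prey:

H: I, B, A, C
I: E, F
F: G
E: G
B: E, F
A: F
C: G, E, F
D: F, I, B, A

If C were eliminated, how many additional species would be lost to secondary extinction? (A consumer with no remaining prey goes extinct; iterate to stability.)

Remove C.
Every predator of it retains at least one other prey: H still has I, B, A.
No consumer loses all prey, so no secondary extinctions occur.

0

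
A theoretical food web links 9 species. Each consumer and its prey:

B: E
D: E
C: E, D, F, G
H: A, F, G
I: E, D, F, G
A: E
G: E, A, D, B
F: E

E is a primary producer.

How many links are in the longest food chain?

3 links

One longest chain: E → A → G → I.
It has 4 species and 3 links.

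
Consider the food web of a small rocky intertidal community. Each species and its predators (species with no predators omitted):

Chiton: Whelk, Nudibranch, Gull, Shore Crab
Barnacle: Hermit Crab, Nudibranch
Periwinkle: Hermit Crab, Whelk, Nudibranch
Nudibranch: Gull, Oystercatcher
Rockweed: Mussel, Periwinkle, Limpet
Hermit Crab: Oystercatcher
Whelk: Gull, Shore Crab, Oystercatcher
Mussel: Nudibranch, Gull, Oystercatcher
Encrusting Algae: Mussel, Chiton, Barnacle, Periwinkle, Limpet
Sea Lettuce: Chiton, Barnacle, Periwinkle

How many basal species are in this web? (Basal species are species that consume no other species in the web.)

Basal species (no prey listed): Rockweed, Sea Lettuce, Encrusting Algae.
Count: 3.

3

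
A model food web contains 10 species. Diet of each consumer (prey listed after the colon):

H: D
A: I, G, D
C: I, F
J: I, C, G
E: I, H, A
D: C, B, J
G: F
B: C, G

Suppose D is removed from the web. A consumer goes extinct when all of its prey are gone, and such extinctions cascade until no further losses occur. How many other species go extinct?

Remove D.
Round 1: H (all prey gone) → extinct.
No further losses. Total secondary extinctions: 1.

1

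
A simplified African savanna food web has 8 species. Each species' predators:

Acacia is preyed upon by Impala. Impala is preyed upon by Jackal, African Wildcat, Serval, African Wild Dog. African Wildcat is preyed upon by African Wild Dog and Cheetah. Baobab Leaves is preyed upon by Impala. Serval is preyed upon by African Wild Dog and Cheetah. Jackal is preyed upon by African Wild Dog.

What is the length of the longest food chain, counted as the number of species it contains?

One longest chain: Baobab Leaves → Impala → Serval → Cheetah.
It has 4 species and 3 links.

4 species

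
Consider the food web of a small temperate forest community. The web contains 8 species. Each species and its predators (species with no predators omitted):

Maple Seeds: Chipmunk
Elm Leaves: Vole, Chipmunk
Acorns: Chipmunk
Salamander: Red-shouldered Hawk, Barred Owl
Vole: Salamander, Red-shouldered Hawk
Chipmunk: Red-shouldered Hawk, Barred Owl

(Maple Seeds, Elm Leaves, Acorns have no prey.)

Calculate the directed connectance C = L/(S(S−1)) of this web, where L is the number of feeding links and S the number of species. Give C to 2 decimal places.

C = 0.18

The web has S = 8 species and L = 10 feeding links.
C = L / (S(S−1)) = 10 / 56 = 0.1786 ≈ 0.18.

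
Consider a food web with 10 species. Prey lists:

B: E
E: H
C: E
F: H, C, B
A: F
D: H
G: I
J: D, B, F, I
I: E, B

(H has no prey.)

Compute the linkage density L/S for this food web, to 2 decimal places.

There are L = 15 links among S = 10 species.
L/S = 15/10 = 1.5000 ≈ 1.50.

L/S = 1.50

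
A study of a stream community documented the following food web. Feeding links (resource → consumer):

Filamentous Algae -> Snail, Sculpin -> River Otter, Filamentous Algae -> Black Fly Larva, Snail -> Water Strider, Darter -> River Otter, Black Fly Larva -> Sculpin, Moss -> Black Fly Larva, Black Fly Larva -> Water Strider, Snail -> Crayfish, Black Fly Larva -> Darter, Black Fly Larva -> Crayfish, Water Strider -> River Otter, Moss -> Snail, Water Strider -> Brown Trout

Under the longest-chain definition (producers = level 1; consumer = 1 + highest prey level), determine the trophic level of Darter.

Moss is a producer → level 1.
Black Fly Larva eats Moss (level 1); other prey at levels: Filamentous Algae 1 → level 2.
Darter eats Black Fly Larva → level 3.

Trophic level 3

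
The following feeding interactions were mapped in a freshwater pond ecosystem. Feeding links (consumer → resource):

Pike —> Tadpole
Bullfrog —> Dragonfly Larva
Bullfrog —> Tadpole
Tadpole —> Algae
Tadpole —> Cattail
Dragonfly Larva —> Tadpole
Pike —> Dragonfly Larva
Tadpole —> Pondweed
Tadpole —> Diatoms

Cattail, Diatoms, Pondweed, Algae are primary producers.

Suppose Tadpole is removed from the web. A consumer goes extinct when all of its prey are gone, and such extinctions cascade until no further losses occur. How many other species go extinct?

3

Remove Tadpole.
Round 1: Dragonfly Larva (all prey gone) → extinct.
Round 2: Bullfrog (all prey gone), Pike (all prey gone) → extinct.
No further losses. Total secondary extinctions: 3.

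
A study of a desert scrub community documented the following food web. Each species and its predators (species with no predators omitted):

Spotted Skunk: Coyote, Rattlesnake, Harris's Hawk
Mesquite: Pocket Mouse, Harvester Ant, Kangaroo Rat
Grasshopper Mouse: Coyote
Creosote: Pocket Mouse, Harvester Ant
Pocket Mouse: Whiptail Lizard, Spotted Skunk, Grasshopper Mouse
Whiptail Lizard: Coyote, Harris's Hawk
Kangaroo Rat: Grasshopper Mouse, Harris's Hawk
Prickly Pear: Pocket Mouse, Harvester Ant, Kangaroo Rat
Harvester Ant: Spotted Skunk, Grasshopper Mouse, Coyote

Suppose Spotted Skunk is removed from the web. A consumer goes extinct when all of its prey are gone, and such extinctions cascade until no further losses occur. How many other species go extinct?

1

Remove Spotted Skunk.
Round 1: Rattlesnake (all prey gone) → extinct.
No further losses. Total secondary extinctions: 1.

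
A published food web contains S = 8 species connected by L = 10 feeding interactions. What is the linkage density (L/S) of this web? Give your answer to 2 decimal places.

There are L = 10 links among S = 8 species.
L/S = 10/8 = 1.2500 ≈ 1.25.

L/S = 1.25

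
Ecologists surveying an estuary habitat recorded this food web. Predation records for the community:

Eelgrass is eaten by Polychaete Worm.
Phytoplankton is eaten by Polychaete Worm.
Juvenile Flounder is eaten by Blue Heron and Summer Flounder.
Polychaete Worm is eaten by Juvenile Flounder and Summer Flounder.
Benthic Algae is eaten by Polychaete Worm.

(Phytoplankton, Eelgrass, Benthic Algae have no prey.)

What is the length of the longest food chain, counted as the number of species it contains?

4 species

One longest chain: Phytoplankton → Polychaete Worm → Juvenile Flounder → Summer Flounder.
It has 4 species and 3 links.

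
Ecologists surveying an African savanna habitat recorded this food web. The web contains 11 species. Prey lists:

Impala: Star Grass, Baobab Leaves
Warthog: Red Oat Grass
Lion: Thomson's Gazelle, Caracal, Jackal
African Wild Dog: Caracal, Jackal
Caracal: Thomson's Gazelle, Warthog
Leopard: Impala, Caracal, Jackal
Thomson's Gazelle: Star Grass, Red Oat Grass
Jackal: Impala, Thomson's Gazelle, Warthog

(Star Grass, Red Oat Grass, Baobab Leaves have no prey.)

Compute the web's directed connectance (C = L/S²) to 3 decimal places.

C = 0.149

The web has S = 11 species and L = 18 feeding links.
C = L / S² = 18 / 121 = 0.1488 ≈ 0.149.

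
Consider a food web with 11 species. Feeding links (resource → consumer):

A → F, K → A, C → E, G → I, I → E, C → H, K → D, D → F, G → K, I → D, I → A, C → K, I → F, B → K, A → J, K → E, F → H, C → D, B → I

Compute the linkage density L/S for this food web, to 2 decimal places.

L/S = 1.73

There are L = 19 links among S = 11 species.
L/S = 19/11 = 1.7273 ≈ 1.73.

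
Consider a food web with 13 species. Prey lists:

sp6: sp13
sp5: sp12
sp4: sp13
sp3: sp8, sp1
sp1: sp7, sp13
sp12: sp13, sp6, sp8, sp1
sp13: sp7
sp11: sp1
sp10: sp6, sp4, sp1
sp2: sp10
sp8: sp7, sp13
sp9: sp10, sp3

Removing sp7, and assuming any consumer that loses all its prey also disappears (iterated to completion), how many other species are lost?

Remove sp7.
Round 1: sp13 (all prey gone) → extinct.
Round 2: sp6 (all prey gone), sp4 (all prey gone), sp8 (all prey gone), sp1 (all prey gone) → extinct.
Round 3: sp12 (all prey gone), sp10 (all prey gone), sp3 (all prey gone), sp11 (all prey gone) → extinct.
Round 4: sp9 (all prey gone), sp5 (all prey gone), sp2 (all prey gone) → extinct.
No further losses. Total secondary extinctions: 12.

12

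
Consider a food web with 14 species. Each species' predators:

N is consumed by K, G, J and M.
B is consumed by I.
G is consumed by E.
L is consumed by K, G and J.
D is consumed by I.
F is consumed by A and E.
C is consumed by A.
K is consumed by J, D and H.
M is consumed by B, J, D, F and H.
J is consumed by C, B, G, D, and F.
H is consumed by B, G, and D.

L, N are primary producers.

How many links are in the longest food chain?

One longest chain: N → M → H → G → E.
It has 5 species and 4 links.

4 links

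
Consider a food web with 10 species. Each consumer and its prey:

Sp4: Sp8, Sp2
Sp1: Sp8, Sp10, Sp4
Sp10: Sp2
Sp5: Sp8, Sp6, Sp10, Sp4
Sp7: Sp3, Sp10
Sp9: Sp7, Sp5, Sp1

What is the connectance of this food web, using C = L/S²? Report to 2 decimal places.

The web has S = 10 species and L = 15 feeding links.
C = L / S² = 15 / 100 = 0.1500 ≈ 0.15.

C = 0.15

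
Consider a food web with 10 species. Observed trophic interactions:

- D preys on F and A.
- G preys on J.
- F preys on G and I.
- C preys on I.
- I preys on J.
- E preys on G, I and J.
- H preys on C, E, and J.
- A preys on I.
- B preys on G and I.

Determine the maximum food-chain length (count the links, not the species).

One longest chain: J → I → A → D.
It has 4 species and 3 links.

3 links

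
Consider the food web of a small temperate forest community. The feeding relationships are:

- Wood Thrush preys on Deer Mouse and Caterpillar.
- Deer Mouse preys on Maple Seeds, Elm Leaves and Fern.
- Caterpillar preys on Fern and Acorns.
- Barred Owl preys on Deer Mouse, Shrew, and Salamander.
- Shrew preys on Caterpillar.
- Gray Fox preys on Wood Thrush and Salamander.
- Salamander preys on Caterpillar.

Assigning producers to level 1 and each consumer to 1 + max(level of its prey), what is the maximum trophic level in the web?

4

Producers (level 1): Fern, Elm Leaves, Maple Seeds, Acorns.
Fern → Caterpillar → Wood Thrush → Gray Fox gives Gray Fox level 4.
No species has a prey at level 4, so no species reaches level 5.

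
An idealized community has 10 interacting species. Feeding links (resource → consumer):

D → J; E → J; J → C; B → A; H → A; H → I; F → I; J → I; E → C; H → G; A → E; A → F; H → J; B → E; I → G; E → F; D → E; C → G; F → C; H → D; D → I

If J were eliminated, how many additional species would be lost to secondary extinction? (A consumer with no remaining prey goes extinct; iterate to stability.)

Remove J.
Every predator of it retains at least one other prey: C still has E, F; I still has H, D, F.
No consumer loses all prey, so no secondary extinctions occur.

0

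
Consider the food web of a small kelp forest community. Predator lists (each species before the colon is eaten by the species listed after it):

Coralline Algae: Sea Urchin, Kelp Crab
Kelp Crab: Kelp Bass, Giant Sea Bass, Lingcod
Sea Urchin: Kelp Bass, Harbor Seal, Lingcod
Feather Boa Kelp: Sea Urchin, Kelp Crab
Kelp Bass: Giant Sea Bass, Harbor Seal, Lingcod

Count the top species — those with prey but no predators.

Top species (has prey, but nothing eats it): Giant Sea Bass, Harbor Seal, Lingcod.
Count: 3.

3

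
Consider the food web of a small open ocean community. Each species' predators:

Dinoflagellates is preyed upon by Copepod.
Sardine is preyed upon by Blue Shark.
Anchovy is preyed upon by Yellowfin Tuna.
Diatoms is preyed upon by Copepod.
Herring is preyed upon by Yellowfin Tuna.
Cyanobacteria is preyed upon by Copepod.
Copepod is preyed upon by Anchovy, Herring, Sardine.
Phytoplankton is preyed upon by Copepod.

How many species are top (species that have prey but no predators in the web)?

2

Top species (has prey, but nothing eats it): Blue Shark, Yellowfin Tuna.
Count: 2.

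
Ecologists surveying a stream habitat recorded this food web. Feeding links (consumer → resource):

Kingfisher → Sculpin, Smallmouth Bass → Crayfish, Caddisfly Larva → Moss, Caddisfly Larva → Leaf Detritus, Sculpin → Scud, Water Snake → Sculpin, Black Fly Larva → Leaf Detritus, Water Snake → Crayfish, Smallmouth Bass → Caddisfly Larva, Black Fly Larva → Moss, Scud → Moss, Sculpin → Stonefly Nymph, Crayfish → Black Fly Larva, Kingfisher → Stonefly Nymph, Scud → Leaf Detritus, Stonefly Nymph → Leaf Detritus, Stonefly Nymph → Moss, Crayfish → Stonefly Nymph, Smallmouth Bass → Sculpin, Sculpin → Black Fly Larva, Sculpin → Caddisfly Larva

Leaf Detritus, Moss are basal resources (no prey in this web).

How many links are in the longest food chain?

One longest chain: Leaf Detritus → Black Fly Larva → Sculpin → Kingfisher.
It has 4 species and 3 links.

3 links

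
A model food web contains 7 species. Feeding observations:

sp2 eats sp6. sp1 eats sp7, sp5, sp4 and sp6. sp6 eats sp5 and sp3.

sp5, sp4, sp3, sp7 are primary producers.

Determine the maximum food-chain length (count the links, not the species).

2 links

One longest chain: sp5 → sp6 → sp2.
It has 3 species and 2 links.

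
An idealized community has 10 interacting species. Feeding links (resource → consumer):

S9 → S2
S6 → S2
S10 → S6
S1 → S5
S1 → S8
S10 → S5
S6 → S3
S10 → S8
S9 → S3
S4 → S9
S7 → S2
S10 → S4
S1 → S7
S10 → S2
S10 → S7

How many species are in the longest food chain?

4 species

One longest chain: S10 → S4 → S9 → S2.
It has 4 species and 3 links.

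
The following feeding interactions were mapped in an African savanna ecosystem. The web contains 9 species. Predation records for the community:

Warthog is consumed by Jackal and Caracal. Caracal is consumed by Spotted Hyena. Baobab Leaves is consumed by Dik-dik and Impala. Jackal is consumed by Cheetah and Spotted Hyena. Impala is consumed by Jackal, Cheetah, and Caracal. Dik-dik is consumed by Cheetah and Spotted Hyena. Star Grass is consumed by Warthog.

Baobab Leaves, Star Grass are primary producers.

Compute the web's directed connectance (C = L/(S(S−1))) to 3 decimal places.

C = 0.181

The web has S = 9 species and L = 13 feeding links.
C = L / (S(S−1)) = 13 / 72 = 0.1806 ≈ 0.181.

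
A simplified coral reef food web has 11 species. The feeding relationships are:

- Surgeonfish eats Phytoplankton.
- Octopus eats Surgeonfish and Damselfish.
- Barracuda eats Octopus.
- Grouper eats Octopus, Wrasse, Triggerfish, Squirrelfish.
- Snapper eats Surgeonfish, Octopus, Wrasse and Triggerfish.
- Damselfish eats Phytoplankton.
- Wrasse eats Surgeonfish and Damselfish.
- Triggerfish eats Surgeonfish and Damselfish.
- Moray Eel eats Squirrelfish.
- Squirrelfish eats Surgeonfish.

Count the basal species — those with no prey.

1

Basal species (no prey listed): Phytoplankton.
Count: 1.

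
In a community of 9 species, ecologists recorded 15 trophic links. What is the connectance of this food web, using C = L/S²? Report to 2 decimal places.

C = 0.19

The web has S = 9 species and L = 15 feeding links.
C = L / S² = 15 / 81 = 0.1852 ≈ 0.19.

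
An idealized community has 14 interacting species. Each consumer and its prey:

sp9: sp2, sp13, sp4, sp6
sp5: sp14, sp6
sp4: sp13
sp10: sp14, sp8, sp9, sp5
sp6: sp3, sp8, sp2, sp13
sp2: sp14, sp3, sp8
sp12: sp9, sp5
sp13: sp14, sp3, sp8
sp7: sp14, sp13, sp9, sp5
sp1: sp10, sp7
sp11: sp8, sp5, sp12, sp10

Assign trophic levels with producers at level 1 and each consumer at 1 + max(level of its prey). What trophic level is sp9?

sp14 is a producer → level 1.
sp13 eats sp14 (level 1); other prey at levels: sp3 1, sp8 1 → level 2.
sp4 eats sp13 → level 3.
sp9 eats sp4 (level 3); other prey at levels: sp2 2, sp13 2, sp6 3 → level 4.

Trophic level 4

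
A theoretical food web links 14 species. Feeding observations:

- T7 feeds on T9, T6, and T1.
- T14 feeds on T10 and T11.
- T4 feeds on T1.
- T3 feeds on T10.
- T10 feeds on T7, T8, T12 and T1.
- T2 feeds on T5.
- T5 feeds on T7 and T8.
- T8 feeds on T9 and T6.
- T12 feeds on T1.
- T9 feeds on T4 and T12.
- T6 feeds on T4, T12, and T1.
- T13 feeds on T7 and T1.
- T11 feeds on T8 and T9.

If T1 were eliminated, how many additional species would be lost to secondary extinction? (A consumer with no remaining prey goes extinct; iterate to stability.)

Remove T1.
Round 1: T4 (all prey gone), T12 (all prey gone) → extinct.
Round 2: T6 (all prey gone), T9 (all prey gone) → extinct.
Round 3: T7 (all prey gone), T8 (all prey gone) → extinct.
Round 4: T13 (all prey gone), T11 (all prey gone), T5 (all prey gone), T10 (all prey gone) → extinct.
Round 5: T14 (all prey gone), T3 (all prey gone), T2 (all prey gone) → extinct.
No further losses. Total secondary extinctions: 13.

13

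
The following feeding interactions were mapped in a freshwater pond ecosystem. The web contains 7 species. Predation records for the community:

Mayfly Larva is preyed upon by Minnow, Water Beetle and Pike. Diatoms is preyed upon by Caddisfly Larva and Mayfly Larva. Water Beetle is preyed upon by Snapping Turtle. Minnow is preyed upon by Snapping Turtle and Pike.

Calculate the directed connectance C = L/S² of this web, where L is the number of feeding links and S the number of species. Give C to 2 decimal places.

The web has S = 7 species and L = 8 feeding links.
C = L / S² = 8 / 49 = 0.1633 ≈ 0.16.

C = 0.16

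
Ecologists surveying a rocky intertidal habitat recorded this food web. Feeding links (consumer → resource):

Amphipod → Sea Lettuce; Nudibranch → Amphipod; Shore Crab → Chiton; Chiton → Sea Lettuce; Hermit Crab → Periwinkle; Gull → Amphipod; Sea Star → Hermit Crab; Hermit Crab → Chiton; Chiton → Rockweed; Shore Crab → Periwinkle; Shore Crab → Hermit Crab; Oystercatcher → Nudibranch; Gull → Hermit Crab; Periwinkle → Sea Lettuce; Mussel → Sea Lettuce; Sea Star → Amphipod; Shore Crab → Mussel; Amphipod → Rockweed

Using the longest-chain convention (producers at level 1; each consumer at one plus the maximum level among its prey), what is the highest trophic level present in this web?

4

Producers (level 1): Rockweed, Sea Lettuce.
Sea Lettuce → Periwinkle → Hermit Crab → Sea Star gives Sea Star level 4.
No species has a prey at level 4, so no species reaches level 5.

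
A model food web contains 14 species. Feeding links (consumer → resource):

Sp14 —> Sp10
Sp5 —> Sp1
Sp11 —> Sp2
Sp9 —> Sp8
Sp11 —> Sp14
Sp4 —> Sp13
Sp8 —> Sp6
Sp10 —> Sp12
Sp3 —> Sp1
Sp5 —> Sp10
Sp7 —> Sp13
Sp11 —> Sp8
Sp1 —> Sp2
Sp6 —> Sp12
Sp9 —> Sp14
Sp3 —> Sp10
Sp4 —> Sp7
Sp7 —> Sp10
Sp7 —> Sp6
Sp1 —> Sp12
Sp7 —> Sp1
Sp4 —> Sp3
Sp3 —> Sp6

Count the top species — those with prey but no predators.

4

Top species (has prey, but nothing eats it): Sp5, Sp11, Sp9, Sp4.
Count: 4.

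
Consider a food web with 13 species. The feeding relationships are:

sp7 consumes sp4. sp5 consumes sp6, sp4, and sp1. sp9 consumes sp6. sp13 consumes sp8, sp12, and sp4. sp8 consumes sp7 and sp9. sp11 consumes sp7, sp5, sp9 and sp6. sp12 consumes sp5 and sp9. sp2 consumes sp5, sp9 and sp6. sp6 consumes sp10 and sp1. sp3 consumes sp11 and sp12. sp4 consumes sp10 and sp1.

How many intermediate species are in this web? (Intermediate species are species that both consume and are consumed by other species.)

Intermediate species (has both prey and predators): sp6, sp4, sp7, sp5, sp9, sp12, sp8, sp11.
Count: 8.

8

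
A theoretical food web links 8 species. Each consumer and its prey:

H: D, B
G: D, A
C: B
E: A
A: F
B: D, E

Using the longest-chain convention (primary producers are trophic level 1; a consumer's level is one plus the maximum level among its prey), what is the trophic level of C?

Trophic level 5

F is a producer → level 1.
A eats F → level 2.
E eats A → level 3.
B eats E (level 3); other prey at levels: D 1 → level 4.
C eats B → level 5.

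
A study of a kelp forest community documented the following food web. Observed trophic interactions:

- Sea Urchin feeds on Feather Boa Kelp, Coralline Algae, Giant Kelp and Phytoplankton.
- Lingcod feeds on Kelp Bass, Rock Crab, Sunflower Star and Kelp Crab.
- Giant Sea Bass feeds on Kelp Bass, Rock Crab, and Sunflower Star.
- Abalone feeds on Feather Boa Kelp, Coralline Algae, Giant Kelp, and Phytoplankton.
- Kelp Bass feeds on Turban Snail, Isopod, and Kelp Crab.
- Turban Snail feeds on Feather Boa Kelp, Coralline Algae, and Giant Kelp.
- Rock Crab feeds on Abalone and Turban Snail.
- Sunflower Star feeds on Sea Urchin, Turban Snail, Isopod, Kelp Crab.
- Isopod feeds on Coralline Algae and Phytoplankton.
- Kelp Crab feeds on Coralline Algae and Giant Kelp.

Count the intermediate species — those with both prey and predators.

8

Intermediate species (has both prey and predators): Isopod, Sea Urchin, Turban Snail, Abalone, Kelp Crab, Kelp Bass, Rock Crab, Sunflower Star.
Count: 8.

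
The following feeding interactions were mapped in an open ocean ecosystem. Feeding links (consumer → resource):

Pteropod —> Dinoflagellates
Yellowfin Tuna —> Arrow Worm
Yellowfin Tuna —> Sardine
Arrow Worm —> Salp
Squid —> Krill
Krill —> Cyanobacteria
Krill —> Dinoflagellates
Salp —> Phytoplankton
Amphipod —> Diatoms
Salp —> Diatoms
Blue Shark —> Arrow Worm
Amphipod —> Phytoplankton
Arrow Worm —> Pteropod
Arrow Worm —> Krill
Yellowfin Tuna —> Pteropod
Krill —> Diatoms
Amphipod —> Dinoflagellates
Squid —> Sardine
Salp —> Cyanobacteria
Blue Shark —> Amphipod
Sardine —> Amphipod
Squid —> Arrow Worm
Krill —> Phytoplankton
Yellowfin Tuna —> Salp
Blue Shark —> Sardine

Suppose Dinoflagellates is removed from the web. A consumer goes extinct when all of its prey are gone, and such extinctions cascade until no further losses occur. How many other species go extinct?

1

Remove Dinoflagellates.
Round 1: Pteropod (all prey gone) → extinct.
No further losses. Total secondary extinctions: 1.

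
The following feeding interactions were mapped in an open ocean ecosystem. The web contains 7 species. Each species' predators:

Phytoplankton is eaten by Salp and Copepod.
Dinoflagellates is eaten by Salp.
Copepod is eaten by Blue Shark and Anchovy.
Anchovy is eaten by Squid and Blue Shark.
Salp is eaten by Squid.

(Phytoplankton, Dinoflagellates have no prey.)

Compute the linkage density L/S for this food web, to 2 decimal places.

There are L = 8 links among S = 7 species.
L/S = 8/7 = 1.1429 ≈ 1.14.

L/S = 1.14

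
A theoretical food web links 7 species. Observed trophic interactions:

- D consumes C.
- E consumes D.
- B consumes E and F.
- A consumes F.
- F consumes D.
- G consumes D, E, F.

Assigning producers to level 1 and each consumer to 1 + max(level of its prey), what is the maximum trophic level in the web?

4

Producers (level 1): C.
C → D → F → A gives A level 4.
No species has a prey at level 4, so no species reaches level 5.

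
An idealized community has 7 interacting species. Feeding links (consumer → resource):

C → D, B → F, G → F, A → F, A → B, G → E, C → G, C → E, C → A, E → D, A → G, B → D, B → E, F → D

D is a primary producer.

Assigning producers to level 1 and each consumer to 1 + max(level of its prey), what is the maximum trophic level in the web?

Producers (level 1): D.
D → F → B → A → C gives C level 5.
No species has a prey at level 5, so no species reaches level 6.

5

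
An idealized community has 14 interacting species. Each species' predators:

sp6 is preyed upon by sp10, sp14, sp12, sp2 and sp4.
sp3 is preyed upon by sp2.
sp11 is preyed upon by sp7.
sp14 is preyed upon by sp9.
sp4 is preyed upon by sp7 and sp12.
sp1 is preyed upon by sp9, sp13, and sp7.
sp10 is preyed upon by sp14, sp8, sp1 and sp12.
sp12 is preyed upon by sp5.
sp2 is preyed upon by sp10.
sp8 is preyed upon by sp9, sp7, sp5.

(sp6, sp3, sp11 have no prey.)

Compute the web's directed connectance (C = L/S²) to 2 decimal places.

The web has S = 14 species and L = 22 feeding links.
C = L / S² = 22 / 196 = 0.1122 ≈ 0.11.

C = 0.11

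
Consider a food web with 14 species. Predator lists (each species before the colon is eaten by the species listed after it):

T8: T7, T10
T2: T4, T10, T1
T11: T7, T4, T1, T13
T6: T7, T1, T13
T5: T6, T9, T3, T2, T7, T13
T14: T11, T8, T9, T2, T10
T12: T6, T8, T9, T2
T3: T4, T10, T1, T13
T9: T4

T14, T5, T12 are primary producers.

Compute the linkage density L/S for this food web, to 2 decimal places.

There are L = 32 links among S = 14 species.
L/S = 32/14 = 2.2857 ≈ 2.29.

L/S = 2.29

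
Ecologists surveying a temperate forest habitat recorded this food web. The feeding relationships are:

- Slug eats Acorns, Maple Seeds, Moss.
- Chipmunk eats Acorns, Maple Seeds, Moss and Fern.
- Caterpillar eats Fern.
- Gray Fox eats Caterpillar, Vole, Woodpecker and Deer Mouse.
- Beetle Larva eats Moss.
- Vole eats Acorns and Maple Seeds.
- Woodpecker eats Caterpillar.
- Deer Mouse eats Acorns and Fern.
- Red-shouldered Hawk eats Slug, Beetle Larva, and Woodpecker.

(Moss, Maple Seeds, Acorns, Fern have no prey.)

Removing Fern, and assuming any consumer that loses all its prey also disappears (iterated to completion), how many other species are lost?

2

Remove Fern.
Round 1: Caterpillar (all prey gone) → extinct.
Round 2: Woodpecker (all prey gone) → extinct.
No further losses. Total secondary extinctions: 2.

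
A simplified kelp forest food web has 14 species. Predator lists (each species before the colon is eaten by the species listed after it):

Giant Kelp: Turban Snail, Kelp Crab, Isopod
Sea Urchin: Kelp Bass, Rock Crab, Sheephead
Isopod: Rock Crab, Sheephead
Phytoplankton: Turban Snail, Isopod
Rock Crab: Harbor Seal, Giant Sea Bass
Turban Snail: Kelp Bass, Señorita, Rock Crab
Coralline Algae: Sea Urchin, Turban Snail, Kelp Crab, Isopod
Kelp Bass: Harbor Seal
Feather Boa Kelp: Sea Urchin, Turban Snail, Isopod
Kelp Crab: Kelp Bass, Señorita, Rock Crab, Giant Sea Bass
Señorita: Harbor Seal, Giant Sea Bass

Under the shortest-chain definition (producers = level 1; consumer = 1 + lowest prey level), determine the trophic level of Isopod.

Trophic level 2

Coralline Algae is a producer → level 1.
Isopod eats Coralline Algae → level 2.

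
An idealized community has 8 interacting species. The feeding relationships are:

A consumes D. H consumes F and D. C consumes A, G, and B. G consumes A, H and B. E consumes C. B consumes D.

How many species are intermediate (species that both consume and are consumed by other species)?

5

Intermediate species (has both prey and predators): B, H, A, G, C.
Count: 5.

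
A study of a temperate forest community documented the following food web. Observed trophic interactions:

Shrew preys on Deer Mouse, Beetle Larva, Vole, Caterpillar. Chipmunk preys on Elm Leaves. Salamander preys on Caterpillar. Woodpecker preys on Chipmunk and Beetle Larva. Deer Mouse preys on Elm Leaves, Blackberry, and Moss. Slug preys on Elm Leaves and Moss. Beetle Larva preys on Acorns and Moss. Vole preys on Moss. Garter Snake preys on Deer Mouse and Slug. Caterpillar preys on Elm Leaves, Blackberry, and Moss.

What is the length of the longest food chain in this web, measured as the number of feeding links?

2 links

One longest chain: Elm Leaves → Deer Mouse → Garter Snake.
It has 3 species and 2 links.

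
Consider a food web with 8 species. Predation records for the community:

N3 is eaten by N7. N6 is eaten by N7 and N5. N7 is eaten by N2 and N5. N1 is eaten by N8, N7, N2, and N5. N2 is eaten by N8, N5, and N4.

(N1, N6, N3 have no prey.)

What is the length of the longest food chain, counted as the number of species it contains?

One longest chain: N1 → N7 → N2 → N8.
It has 4 species and 3 links.

4 species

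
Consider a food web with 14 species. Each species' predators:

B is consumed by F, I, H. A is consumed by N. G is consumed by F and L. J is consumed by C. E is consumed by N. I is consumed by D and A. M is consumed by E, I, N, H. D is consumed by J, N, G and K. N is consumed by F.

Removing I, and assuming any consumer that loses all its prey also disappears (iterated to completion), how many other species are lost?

Remove I.
Round 1: D (all prey gone), A (all prey gone) → extinct.
Round 2: G (all prey gone), K (all prey gone), J (all prey gone) → extinct.
Round 3: C (all prey gone), L (all prey gone) → extinct.
No further losses. Total secondary extinctions: 7.

7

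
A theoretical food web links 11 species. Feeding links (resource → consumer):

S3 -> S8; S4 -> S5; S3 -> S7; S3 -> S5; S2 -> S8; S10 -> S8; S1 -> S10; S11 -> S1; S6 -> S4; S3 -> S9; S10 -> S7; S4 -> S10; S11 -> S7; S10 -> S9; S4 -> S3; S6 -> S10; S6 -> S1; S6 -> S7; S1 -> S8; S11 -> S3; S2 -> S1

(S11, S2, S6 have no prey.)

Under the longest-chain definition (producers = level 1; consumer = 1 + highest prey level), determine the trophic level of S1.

S11 is a producer → level 1.
S1 eats S11 (level 1); other prey at levels: S2 1, S6 1 → level 2.

Trophic level 2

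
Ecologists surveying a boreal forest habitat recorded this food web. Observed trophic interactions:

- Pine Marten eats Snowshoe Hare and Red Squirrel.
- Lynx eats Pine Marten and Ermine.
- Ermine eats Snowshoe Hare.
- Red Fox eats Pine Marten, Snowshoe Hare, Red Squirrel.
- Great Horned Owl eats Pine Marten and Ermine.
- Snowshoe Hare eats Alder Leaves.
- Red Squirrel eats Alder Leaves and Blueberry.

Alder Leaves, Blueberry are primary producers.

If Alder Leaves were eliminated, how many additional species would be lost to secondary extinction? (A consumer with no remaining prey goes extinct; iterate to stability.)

2

Remove Alder Leaves.
Round 1: Snowshoe Hare (all prey gone) → extinct.
Round 2: Ermine (all prey gone) → extinct.
No further losses. Total secondary extinctions: 2.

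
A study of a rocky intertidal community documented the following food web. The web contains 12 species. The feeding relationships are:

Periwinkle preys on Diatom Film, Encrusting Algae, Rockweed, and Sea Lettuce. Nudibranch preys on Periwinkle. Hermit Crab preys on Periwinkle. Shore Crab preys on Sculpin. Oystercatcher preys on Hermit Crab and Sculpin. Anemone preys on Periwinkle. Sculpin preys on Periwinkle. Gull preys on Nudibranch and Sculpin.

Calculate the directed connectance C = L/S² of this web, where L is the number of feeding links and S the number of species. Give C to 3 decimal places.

C = 0.090

The web has S = 12 species and L = 13 feeding links.
C = L / S² = 13 / 144 = 0.0903 ≈ 0.090.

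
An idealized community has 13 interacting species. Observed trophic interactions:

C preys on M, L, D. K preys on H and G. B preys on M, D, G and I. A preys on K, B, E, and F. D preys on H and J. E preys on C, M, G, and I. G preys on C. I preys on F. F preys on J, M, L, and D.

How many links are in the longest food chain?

One longest chain: H → D → C → G → B → A.
It has 6 species and 5 links.

5 links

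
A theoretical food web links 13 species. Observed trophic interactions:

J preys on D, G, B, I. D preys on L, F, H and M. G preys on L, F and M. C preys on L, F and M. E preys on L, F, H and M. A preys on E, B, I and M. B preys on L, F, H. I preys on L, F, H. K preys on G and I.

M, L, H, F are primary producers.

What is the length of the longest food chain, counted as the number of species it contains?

One longest chain: M → E → A.
It has 3 species and 2 links.

3 species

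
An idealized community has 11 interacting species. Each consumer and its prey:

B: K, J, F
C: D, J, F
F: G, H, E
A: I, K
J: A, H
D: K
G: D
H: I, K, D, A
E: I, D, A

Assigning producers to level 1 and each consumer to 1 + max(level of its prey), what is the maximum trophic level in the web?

5

Producers (level 1): I, K.
K → D → G → F → B gives B level 5.
No species has a prey at level 5, so no species reaches level 6.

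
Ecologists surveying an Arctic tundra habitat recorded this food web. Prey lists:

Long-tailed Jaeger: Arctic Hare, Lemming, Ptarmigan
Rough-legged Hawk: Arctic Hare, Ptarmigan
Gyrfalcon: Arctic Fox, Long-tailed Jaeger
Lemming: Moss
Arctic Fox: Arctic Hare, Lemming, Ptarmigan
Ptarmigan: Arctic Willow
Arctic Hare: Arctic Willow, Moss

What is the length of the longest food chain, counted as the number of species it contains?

One longest chain: Arctic Willow → Arctic Hare → Arctic Fox → Gyrfalcon.
It has 4 species and 3 links.

4 species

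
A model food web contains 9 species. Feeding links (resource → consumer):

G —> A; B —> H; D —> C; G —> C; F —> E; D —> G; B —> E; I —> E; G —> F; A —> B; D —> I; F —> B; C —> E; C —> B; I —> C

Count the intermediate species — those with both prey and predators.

Intermediate species (has both prey and predators): G, I, F, C, A, B.
Count: 6.

6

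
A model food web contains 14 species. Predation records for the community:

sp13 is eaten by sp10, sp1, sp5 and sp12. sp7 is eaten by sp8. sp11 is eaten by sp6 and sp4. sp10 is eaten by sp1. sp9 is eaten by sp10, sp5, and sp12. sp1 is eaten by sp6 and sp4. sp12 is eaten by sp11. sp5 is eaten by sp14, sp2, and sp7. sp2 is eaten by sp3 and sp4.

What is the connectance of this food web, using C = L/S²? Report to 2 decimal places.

C = 0.10

The web has S = 14 species and L = 19 feeding links.
C = L / S² = 19 / 196 = 0.0969 ≈ 0.10.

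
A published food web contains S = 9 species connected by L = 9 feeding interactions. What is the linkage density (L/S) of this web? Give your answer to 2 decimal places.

L/S = 1.00

There are L = 9 links among S = 9 species.
L/S = 9/9 = 1.0000 ≈ 1.00.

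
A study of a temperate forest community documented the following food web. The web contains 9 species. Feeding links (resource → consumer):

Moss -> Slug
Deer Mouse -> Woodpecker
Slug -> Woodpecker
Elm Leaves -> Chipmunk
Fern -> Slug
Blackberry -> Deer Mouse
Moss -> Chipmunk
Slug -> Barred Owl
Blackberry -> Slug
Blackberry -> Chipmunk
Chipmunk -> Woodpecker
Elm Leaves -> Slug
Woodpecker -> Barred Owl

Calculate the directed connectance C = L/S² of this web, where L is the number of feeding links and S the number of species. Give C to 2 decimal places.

The web has S = 9 species and L = 13 feeding links.
C = L / S² = 13 / 81 = 0.1605 ≈ 0.16.

C = 0.16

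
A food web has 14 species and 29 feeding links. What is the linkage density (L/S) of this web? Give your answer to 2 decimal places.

L/S = 2.07

There are L = 29 links among S = 14 species.
L/S = 29/14 = 2.0714 ≈ 2.07.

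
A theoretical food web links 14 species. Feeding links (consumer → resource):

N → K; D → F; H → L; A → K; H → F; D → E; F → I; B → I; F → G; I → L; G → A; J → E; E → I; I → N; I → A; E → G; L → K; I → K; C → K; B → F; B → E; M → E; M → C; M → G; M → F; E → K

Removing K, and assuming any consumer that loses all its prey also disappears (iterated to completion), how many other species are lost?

Remove K.
Round 1: C (all prey gone), N (all prey gone), A (all prey gone), L (all prey gone) → extinct.
Round 2: I (all prey gone), G (all prey gone) → extinct.
Round 3: F (all prey gone), E (all prey gone) → extinct.
Round 4: H (all prey gone), J (all prey gone), D (all prey gone), B (all prey gone), M (all prey gone) → extinct.
No further losses. Total secondary extinctions: 13.

13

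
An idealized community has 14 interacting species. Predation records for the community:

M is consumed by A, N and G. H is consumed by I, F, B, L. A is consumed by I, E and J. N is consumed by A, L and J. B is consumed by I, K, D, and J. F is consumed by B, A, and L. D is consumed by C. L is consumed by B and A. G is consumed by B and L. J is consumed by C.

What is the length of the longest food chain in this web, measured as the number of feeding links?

One longest chain: M → N → L → B → J → C.
It has 6 species and 5 links.

5 links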